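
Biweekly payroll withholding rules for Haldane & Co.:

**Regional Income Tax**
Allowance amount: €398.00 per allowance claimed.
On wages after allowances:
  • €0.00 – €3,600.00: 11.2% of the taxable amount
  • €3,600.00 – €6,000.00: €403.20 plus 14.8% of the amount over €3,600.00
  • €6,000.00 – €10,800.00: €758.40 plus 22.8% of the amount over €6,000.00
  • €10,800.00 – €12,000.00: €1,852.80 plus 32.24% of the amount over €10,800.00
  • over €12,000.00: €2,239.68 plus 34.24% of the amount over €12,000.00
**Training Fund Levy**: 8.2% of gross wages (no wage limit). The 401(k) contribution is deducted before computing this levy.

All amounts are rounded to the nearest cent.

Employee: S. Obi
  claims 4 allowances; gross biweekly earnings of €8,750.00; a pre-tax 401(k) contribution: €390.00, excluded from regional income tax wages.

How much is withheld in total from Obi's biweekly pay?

Regional Income Tax: taxable = €8,750.00 − €390.00 − 4×€398.00 = €6,768.00
  €758.40 + 22.8% × (€6,768.00 − €6,000.00) = €758.40 + 22.8% × €768.00 = €933.50
Training Fund Levy: 8.2% × €8,360.00 = €685.52
Total: €933.50 + €685.52 = €1,619.02

€1,619.02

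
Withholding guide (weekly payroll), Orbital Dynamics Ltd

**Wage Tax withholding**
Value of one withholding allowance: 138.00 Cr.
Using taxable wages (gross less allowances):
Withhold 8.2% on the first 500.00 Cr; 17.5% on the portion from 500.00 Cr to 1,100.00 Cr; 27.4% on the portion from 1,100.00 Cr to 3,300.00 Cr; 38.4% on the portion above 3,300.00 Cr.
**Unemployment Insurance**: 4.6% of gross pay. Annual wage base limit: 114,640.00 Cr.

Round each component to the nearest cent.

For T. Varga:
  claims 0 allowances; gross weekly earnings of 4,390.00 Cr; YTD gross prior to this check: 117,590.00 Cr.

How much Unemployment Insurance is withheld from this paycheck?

Unemployment Insurance: YTD 117,590.00 Cr ≥ cap 114,640.00 Cr → 0.00 Cr

0.00 Cr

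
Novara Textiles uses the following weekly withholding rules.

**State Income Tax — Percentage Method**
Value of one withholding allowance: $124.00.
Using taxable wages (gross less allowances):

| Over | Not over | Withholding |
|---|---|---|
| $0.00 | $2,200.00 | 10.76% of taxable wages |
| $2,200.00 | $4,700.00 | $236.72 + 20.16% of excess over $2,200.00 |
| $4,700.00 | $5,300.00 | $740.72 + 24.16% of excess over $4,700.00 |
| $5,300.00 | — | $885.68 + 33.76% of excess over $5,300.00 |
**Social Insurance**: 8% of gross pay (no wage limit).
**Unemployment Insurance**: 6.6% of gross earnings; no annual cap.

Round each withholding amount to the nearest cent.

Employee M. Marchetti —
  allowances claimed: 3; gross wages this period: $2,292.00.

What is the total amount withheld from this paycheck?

State Income Tax: taxable = $2,292.00 − 3×$124.00 = $1,920.00
  10.76% × $1,920.00 = $206.59
Social Insurance: 8% × $2,292.00 = $183.36
Unemployment Insurance: 6.6% × $2,292.00 = $151.27
Total: $206.59 + $183.36 + $151.27 = $541.22

$541.22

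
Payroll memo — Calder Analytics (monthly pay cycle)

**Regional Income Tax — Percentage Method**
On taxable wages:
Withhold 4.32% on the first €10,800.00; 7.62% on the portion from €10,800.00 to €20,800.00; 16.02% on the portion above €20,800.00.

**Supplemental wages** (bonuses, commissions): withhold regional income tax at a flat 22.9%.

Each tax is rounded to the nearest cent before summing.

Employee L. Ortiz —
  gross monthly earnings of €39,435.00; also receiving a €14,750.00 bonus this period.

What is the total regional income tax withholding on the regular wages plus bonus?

€7,591.64

Regional Income Tax: taxable = €39,435.00
  €1,228.56 + 16.02% × (€39,435.00 − €20,800.00) = €1,228.56 + 16.02% × €18,635.00 = €4,213.89
Supplemental (22.9% flat on bonus): 22.9% × €14,750.00 = €3,377.75
Total regional income tax: €4,213.89 + €3,377.75 = €7,591.64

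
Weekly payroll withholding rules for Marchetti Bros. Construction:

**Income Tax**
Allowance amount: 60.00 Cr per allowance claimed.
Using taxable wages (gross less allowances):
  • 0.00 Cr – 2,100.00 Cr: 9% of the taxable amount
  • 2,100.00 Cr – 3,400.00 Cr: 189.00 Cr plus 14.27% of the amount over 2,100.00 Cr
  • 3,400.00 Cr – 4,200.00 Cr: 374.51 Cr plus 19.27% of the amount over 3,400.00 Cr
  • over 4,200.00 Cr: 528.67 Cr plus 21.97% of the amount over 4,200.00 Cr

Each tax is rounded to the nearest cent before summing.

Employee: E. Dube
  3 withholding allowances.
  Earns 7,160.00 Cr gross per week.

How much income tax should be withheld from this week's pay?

Income Tax: taxable = 7,160.00 Cr − 3×60.00 Cr = 6,980.00 Cr
  528.67 Cr + 21.97% × (6,980.00 Cr − 4,200.00 Cr) = 528.67 Cr + 21.97% × 2,780.00 Cr = 1,139.44 Cr

1,139.44 Cr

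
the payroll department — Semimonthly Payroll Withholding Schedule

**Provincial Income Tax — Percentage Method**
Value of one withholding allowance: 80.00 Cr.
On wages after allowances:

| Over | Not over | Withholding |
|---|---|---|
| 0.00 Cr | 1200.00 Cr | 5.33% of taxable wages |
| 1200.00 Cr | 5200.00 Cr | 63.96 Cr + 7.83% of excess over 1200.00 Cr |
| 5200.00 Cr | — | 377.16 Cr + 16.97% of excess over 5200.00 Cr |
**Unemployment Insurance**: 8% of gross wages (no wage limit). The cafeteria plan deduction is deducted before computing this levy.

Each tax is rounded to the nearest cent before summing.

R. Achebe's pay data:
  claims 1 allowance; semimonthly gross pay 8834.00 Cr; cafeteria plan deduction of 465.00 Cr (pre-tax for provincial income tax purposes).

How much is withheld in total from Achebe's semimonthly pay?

1570.88 Cr

Provincial Income Tax: taxable = 8834.00 Cr − 465.00 Cr − 1×80.00 Cr = 8289.00 Cr
  377.16 Cr + 16.97% × (8289.00 Cr − 5200.00 Cr) = 377.16 Cr + 16.97% × 3089.00 Cr = 901.36 Cr
Unemployment Insurance: 8% × 8369.00 Cr = 669.52 Cr
Total: 901.36 Cr + 669.52 Cr = 1570.88 Cr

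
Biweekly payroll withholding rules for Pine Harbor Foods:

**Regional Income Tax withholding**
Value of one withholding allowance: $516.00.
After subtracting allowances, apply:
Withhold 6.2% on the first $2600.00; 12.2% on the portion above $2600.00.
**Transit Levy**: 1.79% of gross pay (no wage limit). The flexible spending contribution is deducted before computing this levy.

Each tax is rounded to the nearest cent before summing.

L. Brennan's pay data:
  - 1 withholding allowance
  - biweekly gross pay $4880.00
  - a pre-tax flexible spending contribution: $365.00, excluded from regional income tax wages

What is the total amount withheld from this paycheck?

Regional Income Tax: taxable = $4880.00 − $365.00 − 1×$516.00 = $3999.00
  $161.20 + 12.2% × ($3999.00 − $2600.00) = $161.20 + 12.2% × $1399.00 = $331.88
Transit Levy: 1.79% × $4515.00 = $80.82
Total: $331.88 + $80.82 = $412.70

$412.70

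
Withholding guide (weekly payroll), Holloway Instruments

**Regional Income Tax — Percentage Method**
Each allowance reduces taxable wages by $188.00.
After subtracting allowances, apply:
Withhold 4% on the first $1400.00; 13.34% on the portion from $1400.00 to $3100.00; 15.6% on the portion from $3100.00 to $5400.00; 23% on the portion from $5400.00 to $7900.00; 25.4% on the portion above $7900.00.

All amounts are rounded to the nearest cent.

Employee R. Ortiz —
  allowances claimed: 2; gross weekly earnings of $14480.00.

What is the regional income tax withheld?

$2792.40

Regional Income Tax: taxable = $14480.00 − 2×$188.00 = $14104.00
  $1216.58 + 25.4% × ($14104.00 − $7900.00) = $1216.58 + 25.4% × $6204.00 = $2792.40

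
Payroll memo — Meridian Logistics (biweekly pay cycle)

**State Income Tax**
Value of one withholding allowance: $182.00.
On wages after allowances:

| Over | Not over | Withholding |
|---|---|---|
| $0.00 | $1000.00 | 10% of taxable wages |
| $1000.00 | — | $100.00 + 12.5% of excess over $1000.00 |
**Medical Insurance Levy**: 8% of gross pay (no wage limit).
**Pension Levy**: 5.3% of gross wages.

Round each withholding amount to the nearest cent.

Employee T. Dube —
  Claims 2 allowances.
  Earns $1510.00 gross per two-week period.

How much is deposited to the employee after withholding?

State Income Tax: taxable = $1510.00 − 2×$182.00 = $1146.00
  $100.00 + 12.5% × ($1146.00 − $1000.00) = $100.00 + 12.5% × $146.00 = $118.25
Medical Insurance Levy: 8% × $1510.00 = $120.80
Pension Levy: 5.3% × $1510.00 = $80.03
Total withheld: $118.25 + $120.80 + $80.03 = $319.08
Net pay: $1510.00 − $319.08 = $1190.92

$1190.92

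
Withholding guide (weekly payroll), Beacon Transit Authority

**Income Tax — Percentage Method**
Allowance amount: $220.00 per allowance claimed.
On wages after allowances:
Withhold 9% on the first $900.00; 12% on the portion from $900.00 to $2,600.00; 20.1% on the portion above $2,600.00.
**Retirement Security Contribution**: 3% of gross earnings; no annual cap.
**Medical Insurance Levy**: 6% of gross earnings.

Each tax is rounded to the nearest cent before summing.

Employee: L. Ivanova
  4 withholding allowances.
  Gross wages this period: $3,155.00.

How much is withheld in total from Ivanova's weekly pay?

$529.95

Income Tax: taxable = $3,155.00 − 4×$220.00 = $2,275.00
  $81.00 + 12% × ($2,275.00 − $900.00) = $81.00 + 12% × $1,375.00 = $246.00
Retirement Security Contribution: 3% × $3,155.00 = $94.65
Medical Insurance Levy: 6% × $3,155.00 = $189.30
Total: $246.00 + $94.65 + $189.30 = $529.95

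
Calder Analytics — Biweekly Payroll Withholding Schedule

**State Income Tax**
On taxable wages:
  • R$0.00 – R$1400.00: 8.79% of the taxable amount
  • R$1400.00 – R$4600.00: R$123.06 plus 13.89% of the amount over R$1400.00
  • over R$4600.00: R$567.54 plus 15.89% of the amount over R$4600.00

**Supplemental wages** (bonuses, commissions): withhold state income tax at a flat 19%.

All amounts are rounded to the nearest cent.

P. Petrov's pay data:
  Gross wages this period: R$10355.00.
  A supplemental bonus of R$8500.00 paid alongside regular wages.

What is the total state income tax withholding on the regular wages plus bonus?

State Income Tax: taxable = R$10355.00
  R$567.54 + 15.89% × (R$10355.00 − R$4600.00) = R$567.54 + 15.89% × R$5755.00 = R$1482.01
Supplemental (19% flat on bonus): 19% × R$8500.00 = R$1615.00
Total state income tax: R$1482.01 + R$1615.00 = R$3097.01

R$3097.01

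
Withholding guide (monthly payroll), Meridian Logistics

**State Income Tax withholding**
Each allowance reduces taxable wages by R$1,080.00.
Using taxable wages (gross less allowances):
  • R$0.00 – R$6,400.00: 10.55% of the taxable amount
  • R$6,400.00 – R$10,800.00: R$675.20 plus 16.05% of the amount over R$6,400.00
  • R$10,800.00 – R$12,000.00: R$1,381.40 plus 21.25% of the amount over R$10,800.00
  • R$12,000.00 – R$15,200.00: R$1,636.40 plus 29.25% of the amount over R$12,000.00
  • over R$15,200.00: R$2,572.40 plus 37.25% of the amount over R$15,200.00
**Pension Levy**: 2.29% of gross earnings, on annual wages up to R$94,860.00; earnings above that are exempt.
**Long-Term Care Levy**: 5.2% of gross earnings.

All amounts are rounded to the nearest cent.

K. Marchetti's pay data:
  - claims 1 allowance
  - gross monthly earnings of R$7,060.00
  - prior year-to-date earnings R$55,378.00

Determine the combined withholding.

R$1,159.68

State Income Tax: taxable = R$7,060.00 − 1×R$1,080.00 = R$5,980.00
  10.55% × R$5,980.00 = R$630.89
Pension Levy: 2.29% × R$7,060.00 = R$161.67
Long-Term Care Levy: 5.2% × R$7,060.00 = R$367.12
Total: R$630.89 + R$161.67 + R$367.12 = R$1,159.68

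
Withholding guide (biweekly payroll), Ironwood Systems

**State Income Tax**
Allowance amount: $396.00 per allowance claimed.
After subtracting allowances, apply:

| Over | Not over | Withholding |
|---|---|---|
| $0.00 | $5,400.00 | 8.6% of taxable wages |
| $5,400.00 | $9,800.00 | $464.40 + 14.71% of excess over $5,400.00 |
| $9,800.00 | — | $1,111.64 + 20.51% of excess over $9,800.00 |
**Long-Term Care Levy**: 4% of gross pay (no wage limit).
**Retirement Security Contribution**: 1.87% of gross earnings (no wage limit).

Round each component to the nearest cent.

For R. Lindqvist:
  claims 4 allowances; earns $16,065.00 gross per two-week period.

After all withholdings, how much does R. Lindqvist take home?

State Income Tax: taxable = $16,065.00 − 4×$396.00 = $14,481.00
  $1,111.64 + 20.51% × ($14,481.00 − $9,800.00) = $1,111.64 + 20.51% × $4,681.00 = $2,071.71
Long-Term Care Levy: 4% × $16,065.00 = $642.60
Retirement Security Contribution: 1.87% × $16,065.00 = $300.42
Total withheld: $2,071.71 + $642.60 + $300.42 = $3,014.73
Net pay: $16,065.00 − $3,014.73 = $13,050.27

$13,050.27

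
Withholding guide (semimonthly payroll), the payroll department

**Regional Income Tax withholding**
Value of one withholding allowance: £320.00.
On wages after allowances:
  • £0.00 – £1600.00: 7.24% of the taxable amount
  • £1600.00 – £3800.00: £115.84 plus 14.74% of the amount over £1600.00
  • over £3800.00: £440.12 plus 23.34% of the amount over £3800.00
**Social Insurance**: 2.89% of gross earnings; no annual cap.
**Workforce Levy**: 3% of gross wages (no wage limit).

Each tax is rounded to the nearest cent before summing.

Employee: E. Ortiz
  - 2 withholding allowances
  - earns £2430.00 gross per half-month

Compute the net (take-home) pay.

Regional Income Tax: taxable = £2430.00 − 2×£320.00 = £1790.00
  £115.84 + 14.74% × (£1790.00 − £1600.00) = £115.84 + 14.74% × £190.00 = £143.85
Social Insurance: 2.89% × £2430.00 = £70.23
Workforce Levy: 3% × £2430.00 = £72.90
Total withheld: £143.85 + £70.23 + £72.90 = £286.98
Net pay: £2430.00 − £286.98 = £2143.02

£2143.02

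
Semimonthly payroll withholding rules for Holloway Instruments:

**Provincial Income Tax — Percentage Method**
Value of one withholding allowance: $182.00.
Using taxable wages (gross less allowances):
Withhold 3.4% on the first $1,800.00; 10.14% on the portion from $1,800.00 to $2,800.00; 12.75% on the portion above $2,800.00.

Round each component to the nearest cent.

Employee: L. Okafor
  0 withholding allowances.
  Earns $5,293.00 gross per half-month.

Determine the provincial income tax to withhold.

Provincial Income Tax: taxable = $5,293.00
  $162.60 + 12.75% × ($5,293.00 − $2,800.00) = $162.60 + 12.75% × $2,493.00 = $480.46

$480.46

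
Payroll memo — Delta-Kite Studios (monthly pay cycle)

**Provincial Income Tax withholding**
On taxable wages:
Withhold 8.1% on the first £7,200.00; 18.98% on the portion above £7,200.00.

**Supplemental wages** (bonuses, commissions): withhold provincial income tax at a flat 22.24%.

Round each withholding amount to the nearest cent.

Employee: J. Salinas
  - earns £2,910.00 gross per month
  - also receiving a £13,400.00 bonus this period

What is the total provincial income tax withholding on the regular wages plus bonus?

£3,215.87

Provincial Income Tax: taxable = £2,910.00
  8.1% × £2,910.00 = £235.71
Supplemental (22.24% flat on bonus): 22.24% × £13,400.00 = £2,980.16
Total provincial income tax: £235.71 + £2,980.16 = £3,215.87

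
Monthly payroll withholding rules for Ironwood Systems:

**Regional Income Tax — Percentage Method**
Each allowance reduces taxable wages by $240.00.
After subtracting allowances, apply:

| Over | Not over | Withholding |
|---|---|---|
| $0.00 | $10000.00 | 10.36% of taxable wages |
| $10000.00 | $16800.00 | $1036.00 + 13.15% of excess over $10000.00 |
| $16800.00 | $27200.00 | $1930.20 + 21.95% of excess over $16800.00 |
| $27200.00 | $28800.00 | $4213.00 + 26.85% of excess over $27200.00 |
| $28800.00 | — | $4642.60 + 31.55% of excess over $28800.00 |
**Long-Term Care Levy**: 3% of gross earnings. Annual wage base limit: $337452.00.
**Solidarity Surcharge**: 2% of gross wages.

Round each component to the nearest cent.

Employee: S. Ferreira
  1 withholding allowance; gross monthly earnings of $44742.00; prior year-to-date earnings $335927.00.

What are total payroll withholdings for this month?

$10537.17

Regional Income Tax: taxable = $44742.00 − 1×$240.00 = $44502.00
  $4642.60 + 31.55% × ($44502.00 − $28800.00) = $4642.60 + 31.55% × $15702.00 = $9596.58
Long-Term Care Levy: cap $337452.00 − YTD $335927.00 = $1525.00 subject; 3% × $1525.00 = $45.75
Solidarity Surcharge: 2% × $44742.00 = $894.84
Total: $9596.58 + $45.75 + $894.84 = $10537.17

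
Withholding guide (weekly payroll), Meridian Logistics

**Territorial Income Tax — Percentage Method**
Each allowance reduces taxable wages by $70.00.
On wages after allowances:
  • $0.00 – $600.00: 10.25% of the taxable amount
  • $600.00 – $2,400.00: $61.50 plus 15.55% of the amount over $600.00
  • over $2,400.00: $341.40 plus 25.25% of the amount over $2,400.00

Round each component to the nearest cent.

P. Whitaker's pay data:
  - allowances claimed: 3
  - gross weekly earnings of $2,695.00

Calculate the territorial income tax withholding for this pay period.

$362.86

Territorial Income Tax: taxable = $2,695.00 − 3×$70.00 = $2,485.00
  $341.40 + 25.25% × ($2,485.00 − $2,400.00) = $341.40 + 25.25% × $85.00 = $362.86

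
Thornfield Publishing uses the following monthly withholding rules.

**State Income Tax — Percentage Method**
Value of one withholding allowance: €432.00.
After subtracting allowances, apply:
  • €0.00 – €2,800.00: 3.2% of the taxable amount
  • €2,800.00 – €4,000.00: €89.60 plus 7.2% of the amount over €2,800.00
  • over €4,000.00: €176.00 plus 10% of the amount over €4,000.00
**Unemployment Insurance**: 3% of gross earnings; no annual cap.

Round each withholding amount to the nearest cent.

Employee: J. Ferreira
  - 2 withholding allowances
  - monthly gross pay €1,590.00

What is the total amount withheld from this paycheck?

State Income Tax: taxable = €1,590.00 − 2×€432.00 = €726.00
  3.2% × €726.00 = €23.23
Unemployment Insurance: 3% × €1,590.00 = €47.70
Total: €23.23 + €47.70 = €70.93

€70.93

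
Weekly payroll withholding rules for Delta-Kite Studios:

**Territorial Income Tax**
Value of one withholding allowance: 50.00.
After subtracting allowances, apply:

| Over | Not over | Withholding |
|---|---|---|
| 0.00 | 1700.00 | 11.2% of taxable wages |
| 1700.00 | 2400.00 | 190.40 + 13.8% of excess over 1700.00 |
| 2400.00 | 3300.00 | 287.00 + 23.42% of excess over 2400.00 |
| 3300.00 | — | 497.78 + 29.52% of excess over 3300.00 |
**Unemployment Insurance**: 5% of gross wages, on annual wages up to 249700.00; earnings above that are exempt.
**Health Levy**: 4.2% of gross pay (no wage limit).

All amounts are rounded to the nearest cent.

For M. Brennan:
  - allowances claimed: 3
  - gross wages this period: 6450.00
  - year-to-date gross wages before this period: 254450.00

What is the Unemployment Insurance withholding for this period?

Unemployment Insurance: YTD 254450.00 ≥ cap 249700.00 → 0.00

0.00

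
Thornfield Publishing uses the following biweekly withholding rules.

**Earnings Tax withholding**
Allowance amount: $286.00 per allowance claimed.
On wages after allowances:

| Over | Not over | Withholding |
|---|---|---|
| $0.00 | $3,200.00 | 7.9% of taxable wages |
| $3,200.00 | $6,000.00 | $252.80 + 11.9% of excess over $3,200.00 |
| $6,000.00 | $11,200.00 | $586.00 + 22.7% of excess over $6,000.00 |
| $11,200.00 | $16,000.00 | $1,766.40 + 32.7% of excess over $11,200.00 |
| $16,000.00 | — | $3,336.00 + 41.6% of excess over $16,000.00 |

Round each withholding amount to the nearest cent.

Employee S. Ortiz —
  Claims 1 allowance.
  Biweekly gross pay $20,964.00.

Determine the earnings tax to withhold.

Earnings Tax: taxable = $20,964.00 − 1×$286.00 = $20,678.00
  $3,336.00 + 41.6% × ($20,678.00 − $16,000.00) = $3,336.00 + 41.6% × $4,678.00 = $5,282.05

$5,282.05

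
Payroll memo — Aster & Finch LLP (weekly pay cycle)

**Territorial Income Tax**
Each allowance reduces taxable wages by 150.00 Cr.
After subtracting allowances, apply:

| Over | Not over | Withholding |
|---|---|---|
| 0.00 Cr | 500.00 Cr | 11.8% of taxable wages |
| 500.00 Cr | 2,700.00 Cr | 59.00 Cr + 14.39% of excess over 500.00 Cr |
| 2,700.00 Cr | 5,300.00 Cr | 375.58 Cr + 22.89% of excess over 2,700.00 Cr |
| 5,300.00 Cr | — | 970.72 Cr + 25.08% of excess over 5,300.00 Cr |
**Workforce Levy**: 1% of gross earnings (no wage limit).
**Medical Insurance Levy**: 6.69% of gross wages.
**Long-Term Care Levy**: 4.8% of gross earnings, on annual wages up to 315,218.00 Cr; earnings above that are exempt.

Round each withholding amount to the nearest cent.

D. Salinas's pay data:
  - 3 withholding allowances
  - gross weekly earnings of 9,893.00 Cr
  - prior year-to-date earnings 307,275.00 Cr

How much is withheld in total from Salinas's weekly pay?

Territorial Income Tax: taxable = 9,893.00 Cr − 3×150.00 Cr = 9,443.00 Cr
  970.72 Cr + 25.08% × (9,443.00 Cr − 5,300.00 Cr) = 970.72 Cr + 25.08% × 4,143.00 Cr = 2,009.78 Cr
Workforce Levy: 1% × 9,893.00 Cr = 98.93 Cr
Medical Insurance Levy: 6.69% × 9,893.00 Cr = 661.84 Cr
Long-Term Care Levy: cap 315,218.00 Cr − YTD 307,275.00 Cr = 7,943.00 Cr subject; 4.8% × 7,943.00 Cr = 381.26 Cr
Total: 2,009.78 Cr + 98.93 Cr + 661.84 Cr + 381.26 Cr = 3,151.81 Cr

3,151.81 Cr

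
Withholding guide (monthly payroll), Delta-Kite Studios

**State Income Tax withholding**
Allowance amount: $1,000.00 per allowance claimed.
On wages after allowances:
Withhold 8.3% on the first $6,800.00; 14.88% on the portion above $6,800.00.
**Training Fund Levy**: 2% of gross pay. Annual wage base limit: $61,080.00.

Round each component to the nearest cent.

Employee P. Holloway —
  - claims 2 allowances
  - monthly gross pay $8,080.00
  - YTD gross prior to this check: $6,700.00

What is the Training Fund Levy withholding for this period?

Training Fund Levy: 2% × $8,080.00 = $161.60

$161.60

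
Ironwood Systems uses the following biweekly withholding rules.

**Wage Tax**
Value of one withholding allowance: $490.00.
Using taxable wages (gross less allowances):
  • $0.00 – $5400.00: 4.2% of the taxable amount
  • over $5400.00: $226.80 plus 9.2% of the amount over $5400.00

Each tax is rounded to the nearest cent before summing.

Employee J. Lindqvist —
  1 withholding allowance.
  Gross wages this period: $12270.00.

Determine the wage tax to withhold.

Wage Tax: taxable = $12270.00 − 1×$490.00 = $11780.00
  $226.80 + 9.2% × ($11780.00 − $5400.00) = $226.80 + 9.2% × $6380.00 = $813.76

$813.76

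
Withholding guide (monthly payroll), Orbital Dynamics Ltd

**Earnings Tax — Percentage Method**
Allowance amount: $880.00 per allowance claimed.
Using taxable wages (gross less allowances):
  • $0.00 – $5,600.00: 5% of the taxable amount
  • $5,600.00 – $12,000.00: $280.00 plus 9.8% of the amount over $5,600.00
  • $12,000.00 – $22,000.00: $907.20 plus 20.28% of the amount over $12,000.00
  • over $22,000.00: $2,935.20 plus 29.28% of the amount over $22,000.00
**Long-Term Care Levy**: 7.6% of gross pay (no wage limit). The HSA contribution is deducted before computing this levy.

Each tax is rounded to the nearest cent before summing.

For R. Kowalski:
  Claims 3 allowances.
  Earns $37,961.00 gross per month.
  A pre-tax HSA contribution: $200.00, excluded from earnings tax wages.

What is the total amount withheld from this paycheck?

$9,646.87

Earnings Tax: taxable = $37,961.00 − $200.00 − 3×$880.00 = $35,121.00
  $2,935.20 + 29.28% × ($35,121.00 − $22,000.00) = $2,935.20 + 29.28% × $13,121.00 = $6,777.03
Long-Term Care Levy: 7.6% × $37,761.00 = $2,869.84
Total: $6,777.03 + $2,869.84 = $9,646.87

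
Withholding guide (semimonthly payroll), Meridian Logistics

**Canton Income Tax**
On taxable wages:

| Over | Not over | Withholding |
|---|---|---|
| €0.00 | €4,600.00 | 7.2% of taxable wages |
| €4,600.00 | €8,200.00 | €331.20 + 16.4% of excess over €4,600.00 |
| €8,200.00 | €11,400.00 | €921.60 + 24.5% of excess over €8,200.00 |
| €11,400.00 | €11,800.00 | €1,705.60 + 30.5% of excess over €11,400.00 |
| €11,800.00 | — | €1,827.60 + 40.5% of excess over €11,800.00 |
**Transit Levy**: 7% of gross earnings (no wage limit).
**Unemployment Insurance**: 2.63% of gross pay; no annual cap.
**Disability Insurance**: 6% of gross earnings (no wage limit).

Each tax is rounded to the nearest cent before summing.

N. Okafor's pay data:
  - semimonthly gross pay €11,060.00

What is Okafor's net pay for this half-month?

Canton Income Tax: taxable = €11,060.00
  €921.60 + 24.5% × (€11,060.00 − €8,200.00) = €921.60 + 24.5% × €2,860.00 = €1,622.30
Transit Levy: 7% × €11,060.00 = €774.20
Unemployment Insurance: 2.63% × €11,060.00 = €290.88
Disability Insurance: 6% × €11,060.00 = €663.60
Total withheld: €1,622.30 + €774.20 + €290.88 + €663.60 = €3,350.98
Net pay: €11,060.00 − €3,350.98 = €7,709.02

€7,709.02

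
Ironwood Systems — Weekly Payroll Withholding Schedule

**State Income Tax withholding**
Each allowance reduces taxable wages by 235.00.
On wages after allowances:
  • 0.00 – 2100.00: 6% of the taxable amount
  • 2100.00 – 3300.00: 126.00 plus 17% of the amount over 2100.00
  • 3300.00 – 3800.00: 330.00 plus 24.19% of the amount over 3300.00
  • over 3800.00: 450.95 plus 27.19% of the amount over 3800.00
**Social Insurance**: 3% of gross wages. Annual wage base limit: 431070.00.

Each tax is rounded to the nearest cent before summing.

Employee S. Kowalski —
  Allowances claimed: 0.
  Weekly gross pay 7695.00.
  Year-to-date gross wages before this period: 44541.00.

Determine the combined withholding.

State Income Tax: taxable = 7695.00
  450.95 + 27.19% × (7695.00 − 3800.00) = 450.95 + 27.19% × 3895.00 = 1510.00
Social Insurance: 3% × 7695.00 = 230.85
Total: 1510.00 + 230.85 = 1740.85

1740.85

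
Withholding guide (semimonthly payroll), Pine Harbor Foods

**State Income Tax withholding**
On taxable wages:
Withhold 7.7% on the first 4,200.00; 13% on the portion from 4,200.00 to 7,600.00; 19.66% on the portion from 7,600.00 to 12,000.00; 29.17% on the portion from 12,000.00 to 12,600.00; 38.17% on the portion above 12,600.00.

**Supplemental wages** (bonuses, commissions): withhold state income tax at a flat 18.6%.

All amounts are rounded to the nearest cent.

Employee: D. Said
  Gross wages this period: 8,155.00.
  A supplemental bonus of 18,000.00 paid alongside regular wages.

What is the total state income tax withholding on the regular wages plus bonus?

State Income Tax: taxable = 8,155.00
  765.40 + 19.66% × (8,155.00 − 7,600.00) = 765.40 + 19.66% × 555.00 = 874.51
Supplemental (18.6% flat on bonus): 18.6% × 18,000.00 = 3,348.00
Total state income tax: 874.51 + 3,348.00 = 4,222.51

4,222.51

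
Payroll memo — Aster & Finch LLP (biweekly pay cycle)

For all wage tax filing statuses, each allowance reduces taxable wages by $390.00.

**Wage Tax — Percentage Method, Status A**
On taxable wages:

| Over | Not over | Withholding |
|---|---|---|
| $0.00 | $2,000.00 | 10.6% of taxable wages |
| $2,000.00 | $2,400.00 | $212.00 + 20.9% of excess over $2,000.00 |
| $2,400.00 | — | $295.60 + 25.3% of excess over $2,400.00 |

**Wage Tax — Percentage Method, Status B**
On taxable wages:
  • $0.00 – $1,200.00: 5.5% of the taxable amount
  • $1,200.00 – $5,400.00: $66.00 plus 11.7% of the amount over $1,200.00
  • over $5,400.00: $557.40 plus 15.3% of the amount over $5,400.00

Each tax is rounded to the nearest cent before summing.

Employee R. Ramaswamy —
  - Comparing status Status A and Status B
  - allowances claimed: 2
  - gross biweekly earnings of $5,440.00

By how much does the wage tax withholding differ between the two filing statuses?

$396.56

Wage Tax (Status A): taxable = $5,440.00 − 2×$390.00 = $4,660.00
  $295.60 + 25.3% × ($4,660.00 − $2,400.00) = $295.60 + 25.3% × $2,260.00 = $867.38
Wage Tax (Status B): taxable = $5,440.00 − 2×$390.00 = $4,660.00
  $66.00 + 11.7% × ($4,660.00 − $1,200.00) = $66.00 + 11.7% × $3,460.00 = $470.82
Difference: |$867.38 − $470.82| = $396.56 (higher under Status A)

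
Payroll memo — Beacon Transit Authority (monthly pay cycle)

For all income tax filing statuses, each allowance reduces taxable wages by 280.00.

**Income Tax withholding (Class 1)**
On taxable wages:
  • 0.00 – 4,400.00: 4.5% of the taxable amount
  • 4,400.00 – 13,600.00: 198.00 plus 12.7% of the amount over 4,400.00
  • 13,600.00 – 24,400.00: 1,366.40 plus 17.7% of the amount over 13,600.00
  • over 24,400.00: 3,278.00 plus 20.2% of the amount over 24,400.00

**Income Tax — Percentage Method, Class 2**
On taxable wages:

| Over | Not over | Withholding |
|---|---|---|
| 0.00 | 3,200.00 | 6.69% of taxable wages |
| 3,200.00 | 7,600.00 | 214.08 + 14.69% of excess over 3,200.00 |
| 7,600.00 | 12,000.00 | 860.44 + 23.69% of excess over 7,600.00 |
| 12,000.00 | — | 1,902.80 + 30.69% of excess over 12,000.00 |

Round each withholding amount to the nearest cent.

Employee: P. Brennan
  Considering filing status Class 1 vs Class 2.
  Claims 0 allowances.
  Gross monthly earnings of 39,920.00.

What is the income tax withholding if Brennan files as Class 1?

6,413.04

Income Tax (Class 1): taxable = 39,920.00
  3,278.00 + 20.2% × (39,920.00 − 24,400.00) = 3,278.00 + 20.2% × 15,520.00 = 6,413.04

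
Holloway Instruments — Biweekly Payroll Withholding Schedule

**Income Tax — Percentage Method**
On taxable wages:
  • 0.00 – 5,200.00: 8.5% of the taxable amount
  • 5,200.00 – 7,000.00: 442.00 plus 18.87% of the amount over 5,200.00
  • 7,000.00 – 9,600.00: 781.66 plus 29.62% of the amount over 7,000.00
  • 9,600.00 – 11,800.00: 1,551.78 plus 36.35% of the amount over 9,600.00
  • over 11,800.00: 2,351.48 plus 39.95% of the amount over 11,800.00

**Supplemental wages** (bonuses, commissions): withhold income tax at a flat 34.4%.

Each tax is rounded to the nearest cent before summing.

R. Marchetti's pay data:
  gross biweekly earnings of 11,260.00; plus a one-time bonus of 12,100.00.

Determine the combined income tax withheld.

Income Tax: taxable = 11,260.00
  1,551.78 + 36.35% × (11,260.00 − 9,600.00) = 1,551.78 + 36.35% × 1,660.00 = 2,155.19
Supplemental (34.4% flat on bonus): 34.4% × 12,100.00 = 4,162.40
Total income tax: 2,155.19 + 4,162.40 = 6,317.59

6,317.59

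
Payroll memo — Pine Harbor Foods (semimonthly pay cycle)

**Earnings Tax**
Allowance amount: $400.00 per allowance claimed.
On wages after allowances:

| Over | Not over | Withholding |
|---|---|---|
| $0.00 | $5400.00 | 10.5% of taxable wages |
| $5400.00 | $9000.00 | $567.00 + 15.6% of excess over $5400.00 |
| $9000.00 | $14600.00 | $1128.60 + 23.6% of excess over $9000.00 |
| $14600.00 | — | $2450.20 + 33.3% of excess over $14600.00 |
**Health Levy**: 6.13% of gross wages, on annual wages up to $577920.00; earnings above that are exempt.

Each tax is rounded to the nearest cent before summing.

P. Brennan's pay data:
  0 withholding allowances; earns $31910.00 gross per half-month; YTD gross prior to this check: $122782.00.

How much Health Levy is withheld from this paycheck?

Health Levy: 6.13% × $31910.00 = $1956.08

$1956.08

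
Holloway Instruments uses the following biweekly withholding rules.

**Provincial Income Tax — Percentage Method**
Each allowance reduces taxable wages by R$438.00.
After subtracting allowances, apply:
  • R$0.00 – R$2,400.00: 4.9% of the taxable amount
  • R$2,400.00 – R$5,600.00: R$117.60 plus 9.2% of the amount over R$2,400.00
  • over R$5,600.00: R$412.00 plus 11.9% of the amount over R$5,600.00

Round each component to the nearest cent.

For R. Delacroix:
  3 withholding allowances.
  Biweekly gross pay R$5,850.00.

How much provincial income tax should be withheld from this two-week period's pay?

R$314.11

Provincial Income Tax: taxable = R$5,850.00 − 3×R$438.00 = R$4,536.00
  R$117.60 + 9.2% × (R$4,536.00 − R$2,400.00) = R$117.60 + 9.2% × R$2,136.00 = R$314.11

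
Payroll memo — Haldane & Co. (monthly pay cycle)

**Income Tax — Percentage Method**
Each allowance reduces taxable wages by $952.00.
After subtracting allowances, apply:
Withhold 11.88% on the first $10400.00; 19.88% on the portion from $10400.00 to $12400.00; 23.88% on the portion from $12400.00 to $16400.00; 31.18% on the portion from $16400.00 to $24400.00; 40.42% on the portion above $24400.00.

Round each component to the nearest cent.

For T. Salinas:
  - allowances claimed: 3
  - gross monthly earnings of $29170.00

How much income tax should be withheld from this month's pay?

$5856.36

Income Tax: taxable = $29170.00 − 3×$952.00 = $26314.00
  $5082.72 + 40.42% × ($26314.00 − $24400.00) = $5082.72 + 40.42% × $1914.00 = $5856.36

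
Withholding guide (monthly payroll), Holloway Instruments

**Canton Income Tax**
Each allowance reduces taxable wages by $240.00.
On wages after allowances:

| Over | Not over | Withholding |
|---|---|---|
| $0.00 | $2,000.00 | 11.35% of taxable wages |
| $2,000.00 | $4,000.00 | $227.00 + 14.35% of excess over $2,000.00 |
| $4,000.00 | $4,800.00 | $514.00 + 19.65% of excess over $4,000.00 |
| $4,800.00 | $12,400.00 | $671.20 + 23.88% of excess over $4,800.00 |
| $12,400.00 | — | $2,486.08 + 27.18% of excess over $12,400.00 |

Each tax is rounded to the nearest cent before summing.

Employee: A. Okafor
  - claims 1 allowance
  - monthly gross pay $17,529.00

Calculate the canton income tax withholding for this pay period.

Canton Income Tax: taxable = $17,529.00 − 1×$240.00 = $17,289.00
  $2,486.08 + 27.18% × ($17,289.00 − $12,400.00) = $2,486.08 + 27.18% × $4,889.00 = $3,814.91

$3,814.91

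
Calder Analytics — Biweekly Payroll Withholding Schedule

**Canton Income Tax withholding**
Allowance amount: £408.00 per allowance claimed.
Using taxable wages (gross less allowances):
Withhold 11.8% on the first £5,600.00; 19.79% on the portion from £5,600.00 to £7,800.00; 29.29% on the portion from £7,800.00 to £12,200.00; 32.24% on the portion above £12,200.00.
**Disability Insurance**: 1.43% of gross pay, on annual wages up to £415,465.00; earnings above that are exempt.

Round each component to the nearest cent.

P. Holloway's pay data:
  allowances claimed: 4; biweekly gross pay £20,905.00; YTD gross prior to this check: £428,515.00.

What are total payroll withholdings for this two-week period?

£4,665.28

Canton Income Tax: taxable = £20,905.00 − 4×£408.00 = £19,273.00
  £2,384.94 + 32.24% × (£19,273.00 − £12,200.00) = £2,384.94 + 32.24% × £7,073.00 = £4,665.28
Disability Insurance: YTD £428,515.00 ≥ cap £415,465.00 → £0.00
Total: £4,665.28 + £0.00 = £4,665.28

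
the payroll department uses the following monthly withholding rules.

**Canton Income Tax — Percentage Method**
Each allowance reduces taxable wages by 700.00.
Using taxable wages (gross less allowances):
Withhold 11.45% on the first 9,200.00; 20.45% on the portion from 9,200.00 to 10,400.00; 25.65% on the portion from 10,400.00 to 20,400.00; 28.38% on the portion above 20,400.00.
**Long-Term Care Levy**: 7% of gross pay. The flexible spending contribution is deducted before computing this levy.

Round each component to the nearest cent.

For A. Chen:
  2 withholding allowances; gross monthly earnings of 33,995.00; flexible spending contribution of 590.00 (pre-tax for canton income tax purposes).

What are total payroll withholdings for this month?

9,495.65

Canton Income Tax: taxable = 33,995.00 − 590.00 − 2×700.00 = 32,005.00
  3,863.80 + 28.38% × (32,005.00 − 20,400.00) = 3,863.80 + 28.38% × 11,605.00 = 7,157.30
Long-Term Care Levy: 7% × 33,405.00 = 2,338.35
Total: 7,157.30 + 2,338.35 = 9,495.65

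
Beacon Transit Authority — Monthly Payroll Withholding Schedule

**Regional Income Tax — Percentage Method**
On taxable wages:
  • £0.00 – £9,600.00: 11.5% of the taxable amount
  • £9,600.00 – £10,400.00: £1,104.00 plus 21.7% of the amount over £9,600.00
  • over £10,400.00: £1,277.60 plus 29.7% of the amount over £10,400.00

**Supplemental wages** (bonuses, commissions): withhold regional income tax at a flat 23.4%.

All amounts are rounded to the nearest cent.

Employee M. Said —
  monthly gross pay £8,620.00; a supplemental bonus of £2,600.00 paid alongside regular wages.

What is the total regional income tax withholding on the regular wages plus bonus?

Regional Income Tax: taxable = £8,620.00
  11.5% × £8,620.00 = £991.30
Supplemental (23.4% flat on bonus): 23.4% × £2,600.00 = £608.40
Total regional income tax: £991.30 + £608.40 = £1,599.70

£1,599.70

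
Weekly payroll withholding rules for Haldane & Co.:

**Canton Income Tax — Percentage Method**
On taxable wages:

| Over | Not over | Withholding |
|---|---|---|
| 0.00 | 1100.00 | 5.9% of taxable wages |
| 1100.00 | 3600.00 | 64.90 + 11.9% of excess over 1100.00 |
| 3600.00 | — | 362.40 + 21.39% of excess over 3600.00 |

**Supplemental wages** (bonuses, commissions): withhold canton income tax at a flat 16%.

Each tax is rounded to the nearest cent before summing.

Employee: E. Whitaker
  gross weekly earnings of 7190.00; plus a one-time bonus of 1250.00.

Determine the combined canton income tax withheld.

1330.30

Canton Income Tax: taxable = 7190.00
  362.40 + 21.39% × (7190.00 − 3600.00) = 362.40 + 21.39% × 3590.00 = 1130.30
Supplemental (16% flat on bonus): 16% × 1250.00 = 200.00
Total canton income tax: 1130.30 + 200.00 = 1330.30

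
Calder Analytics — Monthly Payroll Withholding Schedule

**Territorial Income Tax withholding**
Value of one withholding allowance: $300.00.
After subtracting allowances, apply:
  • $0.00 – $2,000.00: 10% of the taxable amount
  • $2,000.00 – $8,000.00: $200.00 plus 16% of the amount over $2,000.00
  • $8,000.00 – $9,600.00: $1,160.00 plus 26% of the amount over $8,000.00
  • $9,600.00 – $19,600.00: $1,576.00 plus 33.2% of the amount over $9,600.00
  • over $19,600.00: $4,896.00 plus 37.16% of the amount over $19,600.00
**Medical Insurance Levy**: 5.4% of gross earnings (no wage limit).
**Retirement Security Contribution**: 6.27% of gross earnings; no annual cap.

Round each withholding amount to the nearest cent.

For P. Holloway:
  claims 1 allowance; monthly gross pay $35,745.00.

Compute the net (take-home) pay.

$20,789.56

Territorial Income Tax: taxable = $35,745.00 − 1×$300.00 = $35,445.00
  $4,896.00 + 37.16% × ($35,445.00 − $19,600.00) = $4,896.00 + 37.16% × $15,845.00 = $10,784.00
Medical Insurance Levy: 5.4% × $35,745.00 = $1,930.23
Retirement Security Contribution: 6.27% × $35,745.00 = $2,241.21
Total withheld: $10,784.00 + $1,930.23 + $2,241.21 = $14,955.44
Net pay: $35,745.00 − $14,955.44 = $20,789.56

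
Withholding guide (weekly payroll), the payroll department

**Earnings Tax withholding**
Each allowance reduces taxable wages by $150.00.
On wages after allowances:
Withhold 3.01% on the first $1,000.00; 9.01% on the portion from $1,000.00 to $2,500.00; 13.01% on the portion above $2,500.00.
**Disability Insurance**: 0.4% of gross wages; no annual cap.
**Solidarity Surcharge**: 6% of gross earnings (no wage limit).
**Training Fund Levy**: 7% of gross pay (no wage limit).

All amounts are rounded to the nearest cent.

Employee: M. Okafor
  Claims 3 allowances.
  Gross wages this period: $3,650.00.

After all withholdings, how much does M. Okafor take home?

$2,904.58

Earnings Tax: taxable = $3,650.00 − 3×$150.00 = $3,200.00
  $165.25 + 13.01% × ($3,200.00 − $2,500.00) = $165.25 + 13.01% × $700.00 = $256.32
Disability Insurance: 0.4% × $3,650.00 = $14.60
Solidarity Surcharge: 6% × $3,650.00 = $219.00
Training Fund Levy: 7% × $3,650.00 = $255.50
Total withheld: $256.32 + $14.60 + $219.00 + $255.50 = $745.42
Net pay: $3,650.00 − $745.42 = $2,904.58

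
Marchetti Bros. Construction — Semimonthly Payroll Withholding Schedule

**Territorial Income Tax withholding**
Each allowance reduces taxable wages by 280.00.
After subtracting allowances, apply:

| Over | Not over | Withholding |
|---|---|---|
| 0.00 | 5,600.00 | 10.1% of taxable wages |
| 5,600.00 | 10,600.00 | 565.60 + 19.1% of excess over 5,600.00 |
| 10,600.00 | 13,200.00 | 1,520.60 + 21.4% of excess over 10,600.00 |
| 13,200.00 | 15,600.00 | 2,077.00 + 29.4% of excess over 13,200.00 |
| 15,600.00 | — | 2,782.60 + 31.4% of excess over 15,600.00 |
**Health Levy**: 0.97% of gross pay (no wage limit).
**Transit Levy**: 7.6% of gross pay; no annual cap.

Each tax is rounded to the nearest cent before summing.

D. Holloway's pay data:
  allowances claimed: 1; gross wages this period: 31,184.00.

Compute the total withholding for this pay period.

10,260.52

Territorial Income Tax: taxable = 31,184.00 − 1×280.00 = 30,904.00
  2,782.60 + 31.4% × (30,904.00 − 15,600.00) = 2,782.60 + 31.4% × 15,304.00 = 7,588.06
Health Levy: 0.97% × 31,184.00 = 302.48
Transit Levy: 7.6% × 31,184.00 = 2,369.98
Total: 7,588.06 + 302.48 + 2,369.98 = 10,260.52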